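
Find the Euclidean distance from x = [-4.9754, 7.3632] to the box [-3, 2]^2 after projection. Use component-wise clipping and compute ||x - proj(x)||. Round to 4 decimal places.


Project each component onto [-3, 2].
clip(-4.9754) = -3.0, clip(7.3632) = 2.0
Projection = [-3.0, 2.0]
Squared diffs: [3.9022, 28.7639]
Distance = sqrt(32.6661) = 5.7154


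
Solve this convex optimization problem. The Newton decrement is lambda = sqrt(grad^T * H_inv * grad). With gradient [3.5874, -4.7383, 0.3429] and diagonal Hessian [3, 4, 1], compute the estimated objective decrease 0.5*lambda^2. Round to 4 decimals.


Step 1: H is diagonal, so H^(-1) * g = [1.1958, -1.1846, 0.3429].
Step 2: g^T H^(-1) g = sum_i g_i^2 / H_ii
  = (3.5874)^2/3 + (-4.7383)^2/4 + (0.3429)^2/1
  = 4.2898 + 5.6129 + 0.1176 = 10.0203
Step 3: Objective decrease = 0.5 * g^T H^(-1) g = 5.0101


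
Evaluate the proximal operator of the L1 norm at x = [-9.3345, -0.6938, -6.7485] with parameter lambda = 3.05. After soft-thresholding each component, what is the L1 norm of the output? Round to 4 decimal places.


Soft-thresholding with lambda = 3.05:
prox(-9.3345) = sign(-9.3345)*max(|-9.3345| - 3.05, 0) = -6.2845
prox(-0.6938) = sign(-0.6938)*max(|-0.6938| - 3.05, 0) = 0.0
prox(-6.7485) = sign(-6.7485)*max(|-6.7485| - 3.05, 0) = -3.6985
prox(x) = [-6.2845, 0.0, -3.6985]
||prox(x)||_1 = 6.2845 + 0.0 + 3.6985 = 9.983


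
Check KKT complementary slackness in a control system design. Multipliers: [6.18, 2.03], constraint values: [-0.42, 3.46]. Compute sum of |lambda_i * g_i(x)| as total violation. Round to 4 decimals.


KKT complementary slackness check:
lambda_1 * g_1 = 6.18 * -0.42 = -2.5956
lambda_2 * g_2 = 2.03 * 3.46 = 7.0238
Total violation = 2.5956 + 7.0238 = 9.6194


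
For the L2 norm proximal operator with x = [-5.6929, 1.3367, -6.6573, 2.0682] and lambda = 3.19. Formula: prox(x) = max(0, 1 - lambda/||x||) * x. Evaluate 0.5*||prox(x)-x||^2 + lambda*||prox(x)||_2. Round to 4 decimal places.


Step 1: Compute ||x||.
||x|| = 9.0991
Step 2: Compute scaling factor.
scale = max(0, 1 - 3.19/9.0991) = 0.6494
Step 3: prox(x) = [-3.6971, 0.8681, -4.3233, 1.3431]
||prox(x)|| = 5.9091
Step 4: Proximal objective.
0.5*||prox-x||^2 = 5.0881
lambda*||prox|| = 18.85
Total = 23.938


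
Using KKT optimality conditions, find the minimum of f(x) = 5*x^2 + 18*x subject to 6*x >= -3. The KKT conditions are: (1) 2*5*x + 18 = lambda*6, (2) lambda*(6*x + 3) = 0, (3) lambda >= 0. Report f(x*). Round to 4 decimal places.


Step 1: Try lambda = 0 (constraint inactive).
x_unc = -18/(2*5) = -1.8
Check: 6*-1.8 = -10.8 < -3 -- violated!
Step 2: Constraint must be active: 6*x = -3
x* = -3/6 = -0.5
lambda = (2*5*(-0.5) + 18)/6 = 2.1667
Step 3: Compute optimal value.
f(x*) = 5*(-0.5)^2 + 18*(-0.5) = -7.75


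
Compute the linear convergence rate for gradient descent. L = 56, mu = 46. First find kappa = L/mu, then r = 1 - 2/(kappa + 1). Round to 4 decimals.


Step 1: Compute the condition number.
kappa = L/mu = 56/46 = 1.2174
Step 2: Compute the convergence rate.
r = 1 - 2/(kappa + 1) = 1 - 2*mu/(L + mu) = (L - mu)/(L + mu) = 10/102 = 0.098


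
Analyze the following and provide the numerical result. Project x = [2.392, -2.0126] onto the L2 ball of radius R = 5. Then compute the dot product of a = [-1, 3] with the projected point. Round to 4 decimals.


Step 1: Compute ||x|| (intermediates to 6 decimals).
||x|| = sqrt(2.392^2 + (-2.0126)^2) = 3.126055
Step 2: Project.
Since ||x|| <= R, proj = x (no scaling needed).
proj(x) = [2.392, -2.0126]
Step 3: Dot product.
a^T * proj(x) = -1*2.392 + 3*(-2.0126) = -8.4298


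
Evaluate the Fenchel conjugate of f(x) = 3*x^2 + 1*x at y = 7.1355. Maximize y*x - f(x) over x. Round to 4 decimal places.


f*(y) = sup_x {y*x - a*x^2 - b*x} = sup_x {(y-b)*x - a*x^2}
FOC: (y - b) - 2a*x = 0 => x* = (y - b)/(2a)
x* = (7.1355 - 1)/(2*3) = 1.0226
f*(7.1355) = (y-b)^2/(4a) = (7.1355 - 1)^2/(4*3)
= 37.6444/12 = 3.137


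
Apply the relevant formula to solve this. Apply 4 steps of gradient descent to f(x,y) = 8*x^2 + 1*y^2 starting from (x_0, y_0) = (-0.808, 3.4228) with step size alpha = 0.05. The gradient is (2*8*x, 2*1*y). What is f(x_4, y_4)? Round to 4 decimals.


Gradient descent on f(x,y) = 8*x^2 + 1*y^2.
Starting point: (-0.808, 3.4228), alpha = 0.05
Step 1: grad_x = 2*8*-0.808 = -12.928, grad_y = 2*1*3.4228 = 6.8456
  x_1 = -0.808 - 0.05*-12.928 = -0.1616
  y_1 = 3.4228 - 0.05*6.8456 = 3.0805
Step 2: grad_x = 2*8*-0.1616 = -2.5856, grad_y = 2*1*3.0805 = 6.161
  x_2 = -0.1616 - 0.05*-2.5856 = -0.0323
  y_2 = 3.0805 - 0.05*6.161 = 2.7725
Step 3: grad_x = 2*8*-0.0323 = -0.5171, grad_y = 2*1*2.7725 = 5.5449
  x_3 = -0.0323 - 0.05*-0.5171 = -0.0065
  y_3 = 2.7725 - 0.05*5.5449 = 2.4952
Step 4: grad_x = 2*8*-0.0065 = -0.1034, grad_y = 2*1*2.4952 = 4.9904
  x_4 = -0.0065 - 0.05*-0.1034 = -0.0013
  y_4 = 2.4952 - 0.05*4.9904 = 2.2457
f(-0.0013, 2.2457) = 8*(-0.0013)^2 + 1*2.2457^2 = 5.0432


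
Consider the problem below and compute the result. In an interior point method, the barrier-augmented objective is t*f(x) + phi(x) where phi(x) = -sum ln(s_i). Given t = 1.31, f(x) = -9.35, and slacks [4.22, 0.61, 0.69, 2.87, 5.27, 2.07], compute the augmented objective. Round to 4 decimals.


Step 1: Compute log-barrier.
ln values: [1.4398, -0.4943, -0.3711, 1.0543, 1.662, 0.7275]
phi = -(1.4398 - 0.4943 - 0.3711 + 1.0543 + 1.662 + 0.7275) = -4.0184
Step 2: Compute augmented objective.
t*f(x) = 1.31*-9.35 = -12.2485
Total = -12.2485 - 4.0184 = -16.2669


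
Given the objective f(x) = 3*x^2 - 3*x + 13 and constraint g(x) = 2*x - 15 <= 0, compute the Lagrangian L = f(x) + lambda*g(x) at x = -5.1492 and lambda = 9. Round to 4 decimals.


Step 1: Evaluate f(x).
f(-5.1492) = 3*(-5.1492)^2 - 3*(-5.1492) + 13 = 107.9904
Step 2: Evaluate g(x).
g(-5.1492) = 2*-5.1492 - 15 = -25.2984
Step 3: Compute Lagrangian.
L = 107.9904 + 9*-25.2984 = -119.6952


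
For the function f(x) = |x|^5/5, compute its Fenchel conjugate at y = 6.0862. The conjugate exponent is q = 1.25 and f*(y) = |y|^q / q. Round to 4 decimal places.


The conjugate exponent q satisfies 1/p + 1/q = 1.
p = 5, so q = 5/(5 - 1) = 1.25
|y|^q = 6.0862^1.25 = 9.5594
f*(6.0862) = 9.5594 / 1.25 = 7.6476


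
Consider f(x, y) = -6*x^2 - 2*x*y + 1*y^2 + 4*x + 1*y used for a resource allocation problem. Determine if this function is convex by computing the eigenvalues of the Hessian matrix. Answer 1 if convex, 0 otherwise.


The Hessian of f(x,y) = -6*x^2 - 2*x*y + 1*y^2 + 4*x + 1*y is:
H = [[-12, -2], [-2, 2]]
Trace = -12 + 2 = -10
Determinant = -12*2 - (-2)^2 = -28
Discriminant = (-10)^2 - 4*-28 = 212.0
Eigenvalues: lambda_1 = -12.2801, lambda_2 = 2.2801
The function is not convex.

0


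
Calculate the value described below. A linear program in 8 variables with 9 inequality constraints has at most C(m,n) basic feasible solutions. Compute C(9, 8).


Each vertex corresponds to some choice of n active constraints out of m, so the number of vertices is at most C(m, n) = m! / (n!(m-n)!).
m = 9, n = 8
Numerator: 9 * 8 * 7 * 6 * 5 * 4 * 3 * 2
Denominator: 8! = 40320
C(9, 8) = 9


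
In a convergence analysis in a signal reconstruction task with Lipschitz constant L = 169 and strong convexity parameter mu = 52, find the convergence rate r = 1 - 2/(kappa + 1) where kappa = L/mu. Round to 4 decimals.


Step 1: Compute the condition number.
kappa = L/mu = 169/52 = 3.25
Step 2: Compute the convergence rate.
r = 1 - 2/(kappa + 1) = 1 - 2*mu/(L + mu) = (L - mu)/(L + mu) = 117/221 = 0.5294


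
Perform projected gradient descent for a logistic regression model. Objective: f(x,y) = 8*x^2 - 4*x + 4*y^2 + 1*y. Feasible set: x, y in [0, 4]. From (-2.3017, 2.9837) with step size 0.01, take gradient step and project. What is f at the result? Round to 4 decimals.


Step 1: Compute gradient at (-2.3017, 2.9837).
grad_x = 2*8*-2.3017 - 4 = -40.8272
grad_y = 2*4*2.9837 + 1 = 24.8696
Step 2: Gradient step.
x_raw = -2.3017 - 0.01*-40.8272 = -1.8934
y_raw = 2.9837 - 0.01*24.8696 = 2.735
Step 3: Project onto [0, 4].
x_proj = clip(-1.8934) = 0.0
y_proj = clip(2.735) = 2.735
Step 4: Evaluate f.
f(0.0, 2.735) = 32.656


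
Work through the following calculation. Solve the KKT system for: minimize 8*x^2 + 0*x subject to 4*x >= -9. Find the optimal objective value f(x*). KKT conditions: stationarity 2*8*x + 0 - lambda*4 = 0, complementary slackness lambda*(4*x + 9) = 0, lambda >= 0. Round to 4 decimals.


Step 1: Try lambda = 0 (constraint inactive).
Stationarity: 2*8*x + 0 = 0
x* = 0/(2*8) = 0.0
Check constraint: 4*0.0 = 0.0 >= -9 -- satisfied.
Step 2: Compute optimal value.
f(x*) = 8*0.0^2 + 0*0.0 = 0.0


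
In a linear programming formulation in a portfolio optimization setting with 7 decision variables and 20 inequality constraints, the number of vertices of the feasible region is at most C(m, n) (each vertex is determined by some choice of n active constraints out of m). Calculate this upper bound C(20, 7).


Each vertex corresponds to some choice of n active constraints out of m, so the number of vertices is at most C(m, n) = m! / (n!(m-n)!).
m = 20, n = 7
Numerator: 20 * 19 * 18 * 17 * 16 * 15 * 14
Denominator: 7! = 5040
C(20, 7) = 77520


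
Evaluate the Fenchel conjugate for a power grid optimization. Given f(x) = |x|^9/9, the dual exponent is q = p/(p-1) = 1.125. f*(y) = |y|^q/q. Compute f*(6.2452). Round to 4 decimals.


The conjugate exponent q satisfies 1/p + 1/q = 1.
p = 9, so q = 9/(9 - 1) = 1.125
|y|^q = 6.2452^1.125 = 7.8522
f*(6.2452) = 7.8522 / 1.125 = 6.9797


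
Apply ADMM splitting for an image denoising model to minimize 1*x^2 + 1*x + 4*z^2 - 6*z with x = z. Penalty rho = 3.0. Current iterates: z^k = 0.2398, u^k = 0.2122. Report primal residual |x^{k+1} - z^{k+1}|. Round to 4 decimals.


ADMM iteration with rho = 3.0, z^k = 0.2398, u^k = 0.2122
Step 1: x-update.
Minimize 1*x^2 + 1*x + (3.0/2)*(x - 0.2398 + 0.2122)^2
FOC: (2*1 + 3.0)*x = -1 + 3.0*(0.2398 - 0.2122)
x^{k+1} = -0.1834
Step 2: z-update.
Minimize 4*z^2 - 6*z + (3.0/2)*(-0.1834 - z + 0.2122)^2
FOC: (2*4 + 3.0)*z = 6 + 3.0*(-0.1834 + 0.2122)
z^{k+1} = 0.5533
Step 3: u-update.
u^{k+1} = 0.2122 - 0.1834 - 0.5533 = -0.5245
Step 4: Primal residual = |-0.1834 - 0.5533| = 0.7367


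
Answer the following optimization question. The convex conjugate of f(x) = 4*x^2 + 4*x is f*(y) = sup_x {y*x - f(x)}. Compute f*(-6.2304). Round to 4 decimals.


f*(y) = sup_x {y*x - a*x^2 - b*x} = sup_x {(y-b)*x - a*x^2}
FOC: (y - b) - 2a*x = 0 => x* = (y - b)/(2a)
x* = (-6.2304 - 4)/(2*4) = -1.2788
f*(-6.2304) = (y-b)^2/(4a) = (-6.2304 - 4)^2/(4*4)
= 104.6611/16 = 6.5413


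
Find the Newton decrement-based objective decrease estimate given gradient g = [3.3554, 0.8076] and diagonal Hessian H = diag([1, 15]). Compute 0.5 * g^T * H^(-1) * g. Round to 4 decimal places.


Step 1: H is diagonal, so H^(-1) * g = [3.3554, 0.0538].
Step 2: g^T H^(-1) g = sum_i g_i^2 / H_ii
  = (3.3554)^2/1 + (0.8076)^2/15
  = 11.2587 + 0.0435 = 11.3022
Step 3: Objective decrease = 0.5 * g^T H^(-1) g = 5.6511


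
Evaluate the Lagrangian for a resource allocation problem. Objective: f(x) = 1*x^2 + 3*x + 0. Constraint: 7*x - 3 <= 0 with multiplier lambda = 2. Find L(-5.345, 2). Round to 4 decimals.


Step 1: Evaluate f(x).
f(-5.345) = 1*(-5.345)^2 + 3*(-5.345) + 0 = 12.534
Step 2: Evaluate g(x).
g(-5.345) = 7*-5.345 - 3 = -40.415
Step 3: Compute Lagrangian.
L = 12.534 + 2*-40.415 = -68.296


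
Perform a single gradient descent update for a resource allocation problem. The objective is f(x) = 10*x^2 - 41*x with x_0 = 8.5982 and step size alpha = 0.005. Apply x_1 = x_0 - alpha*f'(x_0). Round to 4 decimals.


We compute the gradient at x_0 and apply the update.
f'(x) = 20*x - 41
f'(8.5982) = 20*8.5982 - 41 = 130.964
x_1 = 8.5982 - 0.005*130.964 = 7.9434


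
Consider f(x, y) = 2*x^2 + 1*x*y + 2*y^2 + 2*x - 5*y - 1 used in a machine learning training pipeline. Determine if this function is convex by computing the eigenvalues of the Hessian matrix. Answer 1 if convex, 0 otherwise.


The Hessian of f(x,y) = 2*x^2 + 1*x*y + 2*y^2 + 2*x - 5*y - 1 is:
H = [[4, 1], [1, 4]]
Trace = 4 + 4 = 8
Determinant = 4*4 - (1)^2 = 15
Discriminant = (8)^2 - 4*15 = 4.0
Eigenvalues: lambda_1 = 3.0, lambda_2 = 5.0
The function is convex.

1


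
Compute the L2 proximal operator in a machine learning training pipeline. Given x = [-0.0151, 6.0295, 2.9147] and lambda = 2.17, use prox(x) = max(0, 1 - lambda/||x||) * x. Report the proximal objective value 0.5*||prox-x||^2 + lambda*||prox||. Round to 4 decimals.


Step 1: Compute ||x||.
||x|| = 6.6971
Step 2: Compute scaling factor.
scale = max(0, 1 - 2.17/6.6971) = 0.676
Step 3: prox(x) = [-0.0102, 4.0758, 1.9703]
||prox(x)|| = 4.5271
Step 4: Proximal objective.
0.5*||prox-x||^2 = 2.3545
lambda*||prox|| = 9.8238
Total = 12.1782


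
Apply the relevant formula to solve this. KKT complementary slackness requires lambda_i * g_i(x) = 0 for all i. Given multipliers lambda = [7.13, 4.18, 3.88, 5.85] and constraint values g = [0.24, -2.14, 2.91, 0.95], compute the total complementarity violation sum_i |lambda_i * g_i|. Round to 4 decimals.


KKT complementary slackness check:
lambda_1 * g_1 = 7.13 * 0.24 = 1.7112
lambda_2 * g_2 = 4.18 * -2.14 = -8.9452
lambda_3 * g_3 = 3.88 * 2.91 = 11.2908
lambda_4 * g_4 = 5.85 * 0.95 = 5.5575
Total violation = 1.7112 + 8.9452 + 11.2908 + 5.5575 = 27.5047


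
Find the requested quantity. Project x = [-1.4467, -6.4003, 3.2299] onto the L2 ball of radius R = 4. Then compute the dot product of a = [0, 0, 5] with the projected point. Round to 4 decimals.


Step 1: Compute ||x|| (intermediates to 6 decimals).
||x|| = sqrt((-1.4467)^2 + (-6.4003)^2 + 3.2299^2) = 7.31362
Step 2: Project.
Since ||x|| > R, scale = R/||x|| = 4/7.31362 = 0.546925, proj(x) = scale * x
proj(x) = [-0.791236, -3.500484, 1.766513]
Step 3: Dot product.
a^T * proj(x) = 0*(-0.791236) + 0*(-3.500484) + 5*1.766513 = 8.8326


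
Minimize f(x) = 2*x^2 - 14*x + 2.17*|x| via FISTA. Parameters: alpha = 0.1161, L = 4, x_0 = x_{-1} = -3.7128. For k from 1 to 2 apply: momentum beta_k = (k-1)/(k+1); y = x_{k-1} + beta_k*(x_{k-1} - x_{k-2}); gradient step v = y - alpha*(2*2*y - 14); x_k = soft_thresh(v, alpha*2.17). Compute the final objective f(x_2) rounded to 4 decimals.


FISTA on f(x) = 2*x^2 - 14*x + 2.17*|x|
L = 4, alpha = 0.1161
Iteration 1: beta = 0.0, y = -3.7128 + 0.0*(-3.7128 + 3.7128) = -3.7128
  grad(y) = -28.8512, v = y - alpha*grad = -0.3632
  prox(v) = soft_thresh(-0.3632, 0.2519) = -0.1112
Iteration 2: beta = 0.3333, y = -0.1112 + 0.3333*(-0.1112 + 3.7128) = 1.0893
  grad(y) = -9.6429, v = y - alpha*grad = 2.2088
  prox(v) = soft_thresh(2.2088, 0.2519) = 1.9569
f(x_2) = 2*1.9569^2 - 14*1.9569 + 2.17*|1.9569| = -15.4911


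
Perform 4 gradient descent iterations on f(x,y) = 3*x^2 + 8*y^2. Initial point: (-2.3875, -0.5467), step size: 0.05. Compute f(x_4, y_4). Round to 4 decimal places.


Gradient descent on f(x,y) = 3*x^2 + 8*y^2.
Starting point: (-2.3875, -0.5467), alpha = 0.05
Step 1: grad_x = 2*3*-2.3875 = -14.325, grad_y = 2*8*-0.5467 = -8.7472
  x_1 = -2.3875 - 0.05*-14.325 = -1.6713
  y_1 = -0.5467 - 0.05*-8.7472 = -0.1093
Step 2: grad_x = 2*3*-1.6713 = -10.0275, grad_y = 2*8*-0.1093 = -1.7494
  x_2 = -1.6713 - 0.05*-10.0275 = -1.1699
  y_2 = -0.1093 - 0.05*-1.7494 = -0.0219
Step 3: grad_x = 2*3*-1.1699 = -7.0193, grad_y = 2*8*-0.0219 = -0.3499
  x_3 = -1.1699 - 0.05*-7.0193 = -0.8189
  y_3 = -0.0219 - 0.05*-0.3499 = -0.0044
Step 4: grad_x = 2*3*-0.8189 = -4.9135, grad_y = 2*8*-0.0044 = -0.07
  x_4 = -0.8189 - 0.05*-4.9135 = -0.5732
  y_4 = -0.0044 - 0.05*-0.07 = -0.0009
f(-0.5732, -0.0009) = 3*(-0.5732)^2 + 8*(-0.0009)^2 = 0.9858


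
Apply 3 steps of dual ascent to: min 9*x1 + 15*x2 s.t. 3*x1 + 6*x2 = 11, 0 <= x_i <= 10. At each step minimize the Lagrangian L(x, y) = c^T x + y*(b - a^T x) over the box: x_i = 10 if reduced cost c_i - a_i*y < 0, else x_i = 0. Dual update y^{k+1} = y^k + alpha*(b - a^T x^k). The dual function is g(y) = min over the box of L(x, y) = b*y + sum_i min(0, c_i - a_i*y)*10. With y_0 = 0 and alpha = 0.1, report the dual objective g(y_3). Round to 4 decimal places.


Dual ascent for LP: min 9*x1 + 15*x2, 3*x1 + 6*x2 = 11, 0 <= x_i <= 10
Step 1: y^k = 0.0, reduced costs: (9.0, 15.0)
  x^k = (0.0, 0.0), subgradient = b - a^T x = 11.0
  y^{k+1} = 0.0 + 0.1*11.0 = 1.1
Step 2: y^k = 1.1, reduced costs: (5.7, 8.4)
  x^k = (0.0, 0.0), subgradient = b - a^T x = 11.0
  y^{k+1} = 1.1 + 0.1*11.0 = 2.2
Step 3: y^k = 2.2, reduced costs: (2.4, 1.8)
  x^k = (0.0, 0.0), subgradient = b - a^T x = 11.0
  y^{k+1} = 2.2 + 0.1*11.0 = 3.3
Dual objective at y_3 = 3.3: reduced costs (-0.9, -4.8), box minimizer x = (10.0, 10.0)
g(y_3) = b*y + (c1 - a1*y)*x1 + (c2 - a2*y)*x2 = 11*3.3 + (-0.9)*10.0 + (-4.8)*10.0 = 36.3 - 9.0 - 48.0 = -20.7


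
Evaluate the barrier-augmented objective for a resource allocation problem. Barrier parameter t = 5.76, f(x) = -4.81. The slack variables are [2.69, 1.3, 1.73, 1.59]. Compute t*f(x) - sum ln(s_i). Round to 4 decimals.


Step 1: Compute log-barrier.
ln values: [0.9895, 0.2624, 0.5481, 0.4637]
phi = -(0.9895 + 0.2624 + 0.5481 + 0.4637) = -2.2638
Step 2: Compute augmented objective.
t*f(x) = 5.76*-4.81 = -27.7056
Total = -27.7056 - 2.2638 = -29.9694


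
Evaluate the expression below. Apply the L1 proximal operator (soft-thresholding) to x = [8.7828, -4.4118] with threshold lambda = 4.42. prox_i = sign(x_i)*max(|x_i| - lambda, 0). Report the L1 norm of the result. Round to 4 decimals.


Soft-thresholding with lambda = 4.42:
prox(8.7828) = sign(8.7828)*max(|8.7828| - 4.42, 0) = 4.3628
prox(-4.4118) = sign(-4.4118)*max(|-4.4118| - 4.42, 0) = 0.0
prox(x) = [4.3628, 0.0]
||prox(x)||_1 = 4.3628 + 0.0 = 4.3628


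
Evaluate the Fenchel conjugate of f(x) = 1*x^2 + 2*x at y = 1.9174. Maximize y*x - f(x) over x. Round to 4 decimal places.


f*(y) = sup_x {y*x - a*x^2 - b*x} = sup_x {(y-b)*x - a*x^2}
FOC: (y - b) - 2a*x = 0 => x* = (y - b)/(2a)
x* = (1.9174 - 2)/(2*1) = -0.0413
f*(1.9174) = (y-b)^2/(4a) = (1.9174 - 2)^2/(4*1)
= 0.0068/4 = 0.0017


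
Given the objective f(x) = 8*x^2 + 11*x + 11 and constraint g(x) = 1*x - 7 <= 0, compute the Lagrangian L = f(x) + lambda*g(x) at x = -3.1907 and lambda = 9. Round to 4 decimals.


Step 1: Evaluate f(x).
f(-3.1907) = 8*(-3.1907)^2 + 11*(-3.1907) + 11 = 57.3468
Step 2: Evaluate g(x).
g(-3.1907) = 1*-3.1907 - 7 = -10.1907
Step 3: Compute Lagrangian.
L = 57.3468 + 9*-10.1907 = -34.3695


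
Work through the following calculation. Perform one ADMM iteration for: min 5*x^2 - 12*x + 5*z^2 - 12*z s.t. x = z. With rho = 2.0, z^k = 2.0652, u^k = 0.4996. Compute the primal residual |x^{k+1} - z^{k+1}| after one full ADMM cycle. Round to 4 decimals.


ADMM iteration with rho = 2.0, z^k = 2.0652, u^k = 0.4996
Step 1: x-update.
Minimize 5*x^2 - 12*x + (2.0/2)*(x - 2.0652 + 0.4996)^2
FOC: (2*5 + 2.0)*x = 12 + 2.0*(2.0652 - 0.4996)
x^{k+1} = 1.2609
Step 2: z-update.
Minimize 5*z^2 - 12*z + (2.0/2)*(1.2609 - z + 0.4996)^2
FOC: (2*5 + 2.0)*z = 12 + 2.0*(1.2609 + 0.4996)
z^{k+1} = 1.2934
Step 3: u-update.
u^{k+1} = 0.4996 + 1.2609 - 1.2934 = 0.4671
Step 4: Primal residual = |1.2609 - 1.2934| = 0.0325


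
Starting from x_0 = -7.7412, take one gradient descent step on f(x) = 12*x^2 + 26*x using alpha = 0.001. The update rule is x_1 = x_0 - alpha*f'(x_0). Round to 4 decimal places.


We compute the gradient at x_0 and apply the update.
f'(x) = 24*x + 26
f'(-7.7412) = 24*-7.7412 + 26 = -159.7888
x_1 = -7.7412 - 0.001*-159.7888 = -7.5814


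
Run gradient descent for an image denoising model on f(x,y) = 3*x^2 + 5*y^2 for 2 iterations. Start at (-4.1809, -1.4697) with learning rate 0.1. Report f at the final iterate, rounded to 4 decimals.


Gradient descent on f(x,y) = 3*x^2 + 5*y^2.
Starting point: (-4.1809, -1.4697), alpha = 0.1
Step 1: grad_x = 2*3*-4.1809 = -25.0854, grad_y = 2*5*-1.4697 = -14.697
  x_1 = -4.1809 - 0.1*-25.0854 = -1.6724
  y_1 = -1.4697 - 0.1*-14.697 = 0.0
Step 2: grad_x = 2*3*-1.6724 = -10.0342, grad_y = 2*5*0.0 = 0.0
  x_2 = -1.6724 - 0.1*-10.0342 = -0.6689
  y_2 = 0.0 - 0.1*0.0 = 0.0
f(-0.6689, 0.0) = 3*(-0.6689)^2 + 5*0.0^2 = 1.3425


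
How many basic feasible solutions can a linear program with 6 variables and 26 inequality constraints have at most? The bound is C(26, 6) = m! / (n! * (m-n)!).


Each vertex corresponds to some choice of n active constraints out of m, so the number of vertices is at most C(m, n) = m! / (n!(m-n)!).
m = 26, n = 6
Numerator: 26 * 25 * 24 * 23 * 22 * 21
Denominator: 6! = 720
C(26, 6) = 230230


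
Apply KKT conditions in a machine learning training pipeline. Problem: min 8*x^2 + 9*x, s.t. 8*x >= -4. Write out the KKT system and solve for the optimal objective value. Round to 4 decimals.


Step 1: Try lambda = 0 (constraint inactive).
x_unc = -9/(2*8) = -0.5625
Check: 8*-0.5625 = -4.5 < -4 -- violated!
Step 2: Constraint must be active: 8*x = -4
x* = -4/8 = -0.5
lambda = (2*8*(-0.5) + 9)/8 = 0.125
Step 3: Compute optimal value.
f(x*) = 8*(-0.5)^2 + 9*(-0.5) = -2.5


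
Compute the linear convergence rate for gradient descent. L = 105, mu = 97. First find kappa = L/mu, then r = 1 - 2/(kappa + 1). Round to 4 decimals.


Step 1: Compute the condition number.
kappa = L/mu = 105/97 = 1.0825
Step 2: Compute the convergence rate.
r = 1 - 2/(kappa + 1) = 1 - 2*mu/(L + mu) = (L - mu)/(L + mu) = 8/202 = 0.0396


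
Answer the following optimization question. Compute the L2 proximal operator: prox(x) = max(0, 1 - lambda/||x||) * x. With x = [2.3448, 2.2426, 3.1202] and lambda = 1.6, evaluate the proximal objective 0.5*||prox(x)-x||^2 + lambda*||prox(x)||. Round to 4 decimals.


Step 1: Compute ||x||.
||x|| = 4.5014
Step 2: Compute scaling factor.
scale = max(0, 1 - 1.6/4.5014) = 0.6446
Step 3: prox(x) = [1.5114, 1.4455, 2.0112]
||prox(x)|| = 2.9014
Step 4: Proximal objective.
0.5*||prox-x||^2 = 1.28
lambda*||prox|| = 4.6422
Total = 5.9223


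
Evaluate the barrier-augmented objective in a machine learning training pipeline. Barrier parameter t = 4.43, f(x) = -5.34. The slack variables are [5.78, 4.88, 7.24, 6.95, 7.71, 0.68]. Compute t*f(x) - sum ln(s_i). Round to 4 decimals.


Step 1: Compute log-barrier.
ln values: [1.7544, 1.5851, 1.9796, 1.9387, 2.0425, -0.3857]
phi = -(1.7544 + 1.5851 + 1.9796 + 1.9387 + 2.0425 - 0.3857) = -8.9148
Step 2: Compute augmented objective.
t*f(x) = 4.43*-5.34 = -23.6562
Total = -23.6562 - 8.9148 = -32.571


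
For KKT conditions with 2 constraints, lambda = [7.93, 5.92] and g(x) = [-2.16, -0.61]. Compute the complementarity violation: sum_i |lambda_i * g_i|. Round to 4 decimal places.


KKT complementary slackness check:
lambda_1 * g_1 = 7.93 * -2.16 = -17.1288
lambda_2 * g_2 = 5.92 * -0.61 = -3.6112
Total violation = 17.1288 + 3.6112 = 20.74


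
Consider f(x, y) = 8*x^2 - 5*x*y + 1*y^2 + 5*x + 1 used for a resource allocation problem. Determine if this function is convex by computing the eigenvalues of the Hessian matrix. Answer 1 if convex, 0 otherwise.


The Hessian of f(x,y) = 8*x^2 - 5*x*y + 1*y^2 + 5*x + 1 is:
H = [[16, -5], [-5, 2]]
Trace = 16 + 2 = 18
Determinant = 16*2 - (-5)^2 = 7
Discriminant = (18)^2 - 4*7 = 296.0
Eigenvalues: lambda_1 = 0.3977, lambda_2 = 17.6023
The function is convex.

1


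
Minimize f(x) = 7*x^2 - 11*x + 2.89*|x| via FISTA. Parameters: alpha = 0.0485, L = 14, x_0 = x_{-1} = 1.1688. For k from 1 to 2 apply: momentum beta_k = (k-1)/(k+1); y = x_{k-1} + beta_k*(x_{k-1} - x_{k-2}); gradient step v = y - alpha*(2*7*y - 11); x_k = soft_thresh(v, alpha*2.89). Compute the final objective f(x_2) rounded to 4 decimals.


FISTA on f(x) = 7*x^2 - 11*x + 2.89*|x|
L = 14, alpha = 0.0485
Iteration 1: beta = 0.0, y = 1.1688 + 0.0*(1.1688 - 1.1688) = 1.1688
  grad(y) = 5.3632, v = y - alpha*grad = 0.9087
  prox(v) = soft_thresh(0.9087, 0.1402) = 0.7685
Iteration 2: beta = 0.3333, y = 0.7685 + 0.3333*(0.7685 - 1.1688) = 0.6351
  grad(y) = -2.1087, v = y - alpha*grad = 0.7374
  prox(v) = soft_thresh(0.7374, 0.1402) = 0.5972
f(x_2) = 7*0.5972^2 - 11*0.5972 + 2.89*|0.5972| = -2.3468


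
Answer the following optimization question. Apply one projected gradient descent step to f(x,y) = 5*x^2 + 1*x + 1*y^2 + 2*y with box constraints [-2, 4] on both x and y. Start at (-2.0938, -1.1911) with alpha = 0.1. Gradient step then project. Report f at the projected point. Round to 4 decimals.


Step 1: Compute gradient at (-2.0938, -1.1911).
grad_x = 2*5*-2.0938 + 1 = -19.938
grad_y = 2*1*-1.1911 + 2 = -0.3822
Step 2: Gradient step.
x_raw = -2.0938 - 0.1*-19.938 = -0.1
y_raw = -1.1911 - 0.1*-0.3822 = -1.1529
Step 3: Project onto [-2, 4].
x_proj = clip(-0.1) = -0.1
y_proj = clip(-1.1529) = -1.1529
Step 4: Evaluate f.
f(-0.1, -1.1529) = -1.0266


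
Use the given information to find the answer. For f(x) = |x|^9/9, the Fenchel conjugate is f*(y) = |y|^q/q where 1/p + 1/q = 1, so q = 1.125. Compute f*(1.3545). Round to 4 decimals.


The conjugate exponent q satisfies 1/p + 1/q = 1.
p = 9, so q = 9/(9 - 1) = 1.125
|y|^q = 1.3545^1.125 = 1.4069
f*(1.3545) = 1.4069 / 1.125 = 1.2505


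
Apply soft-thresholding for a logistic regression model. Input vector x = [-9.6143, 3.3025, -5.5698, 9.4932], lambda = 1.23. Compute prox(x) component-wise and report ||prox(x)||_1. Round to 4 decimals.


Soft-thresholding with lambda = 1.23:
prox(-9.6143) = sign(-9.6143)*max(|-9.6143| - 1.23, 0) = -8.3843
prox(3.3025) = sign(3.3025)*max(|3.3025| - 1.23, 0) = 2.0725
prox(-5.5698) = sign(-5.5698)*max(|-5.5698| - 1.23, 0) = -4.3398
prox(9.4932) = sign(9.4932)*max(|9.4932| - 1.23, 0) = 8.2632
prox(x) = [-8.3843, 2.0725, -4.3398, 8.2632]
||prox(x)||_1 = 8.3843 + 2.0725 + 4.3398 + 8.2632 = 23.0598


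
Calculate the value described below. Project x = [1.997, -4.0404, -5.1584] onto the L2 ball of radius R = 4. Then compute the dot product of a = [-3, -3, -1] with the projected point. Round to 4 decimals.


Step 1: Compute ||x|| (intermediates to 6 decimals).
||x|| = sqrt(1.997^2 + (-4.0404)^2 + (-5.1584)^2) = 6.849959
Step 2: Project.
Since ||x|| > R, scale = R/||x|| = 4/6.849959 = 0.583945, proj(x) = scale * x
proj(x) = [1.166138, -2.359371, -3.012222]
Step 3: Dot product.
a^T * proj(x) = -3*1.166138 - 3*(-2.359371) - 1*(-3.012222) = 6.5919


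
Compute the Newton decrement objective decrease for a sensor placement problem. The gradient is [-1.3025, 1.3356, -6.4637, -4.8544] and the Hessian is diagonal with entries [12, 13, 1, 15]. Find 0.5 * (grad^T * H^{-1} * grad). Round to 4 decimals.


Step 1: H is diagonal, so H^(-1) * g = [-0.1085, 0.1027, -6.4637, -0.3236].
Step 2: g^T H^(-1) g = sum_i g_i^2 / H_ii
  = (-1.3025)^2/12 + (1.3356)^2/13 + (-6.4637)^2/1 + (-4.8544)^2/15
  = 0.1414 + 0.1372 + 41.7794 + 1.571 = 43.629
Step 3: Objective decrease = 0.5 * g^T H^(-1) g = 21.8145


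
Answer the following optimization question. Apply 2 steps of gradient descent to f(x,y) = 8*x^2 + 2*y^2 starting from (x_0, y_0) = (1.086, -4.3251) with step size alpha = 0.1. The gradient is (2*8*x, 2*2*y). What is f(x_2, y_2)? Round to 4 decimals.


Gradient descent on f(x,y) = 8*x^2 + 2*y^2.
Starting point: (1.086, -4.3251), alpha = 0.1
Step 1: grad_x = 2*8*1.086 = 17.376, grad_y = 2*2*-4.3251 = -17.3004
  x_1 = 1.086 - 0.1*17.376 = -0.6516
  y_1 = -4.3251 - 0.1*-17.3004 = -2.5951
Step 2: grad_x = 2*8*-0.6516 = -10.4256, grad_y = 2*2*-2.5951 = -10.3802
  x_2 = -0.6516 - 0.1*-10.4256 = 0.391
  y_2 = -2.5951 - 0.1*-10.3802 = -1.557
f(0.391, -1.557) = 8*0.391^2 + 2*(-1.557)^2 = 6.0715


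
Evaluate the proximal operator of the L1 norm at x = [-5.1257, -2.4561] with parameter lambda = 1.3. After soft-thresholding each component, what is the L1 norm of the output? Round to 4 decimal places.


Soft-thresholding with lambda = 1.3:
prox(-5.1257) = sign(-5.1257)*max(|-5.1257| - 1.3, 0) = -3.8257
prox(-2.4561) = sign(-2.4561)*max(|-2.4561| - 1.3, 0) = -1.1561
prox(x) = [-3.8257, -1.1561]
||prox(x)||_1 = 3.8257 + 1.1561 = 4.9818


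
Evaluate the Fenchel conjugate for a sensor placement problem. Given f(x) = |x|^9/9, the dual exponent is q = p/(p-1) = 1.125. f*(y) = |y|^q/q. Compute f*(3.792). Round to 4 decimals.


The conjugate exponent q satisfies 1/p + 1/q = 1.
p = 9, so q = 9/(9 - 1) = 1.125
|y|^q = 3.792^1.125 = 4.4795
f*(3.792) = 4.4795 / 1.125 = 3.9818


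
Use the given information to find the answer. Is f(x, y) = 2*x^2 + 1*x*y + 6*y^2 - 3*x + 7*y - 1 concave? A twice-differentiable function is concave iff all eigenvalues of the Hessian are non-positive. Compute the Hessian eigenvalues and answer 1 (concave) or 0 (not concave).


The Hessian of f(x,y) = 2*x^2 + 1*x*y + 6*y^2 - 3*x + 7*y - 1 is:
H = [[4, 1], [1, 12]]
Trace = 4 + 12 = 16
Determinant = 4*12 - (1)^2 = 47
Discriminant = (16)^2 - 4*47 = 68.0
Eigenvalues: lambda_1 = 3.8769, lambda_2 = 12.1231
The function is not concave.

0


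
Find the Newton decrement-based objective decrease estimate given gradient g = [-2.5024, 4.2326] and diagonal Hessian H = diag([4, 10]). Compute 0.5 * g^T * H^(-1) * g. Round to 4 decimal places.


Step 1: H is diagonal, so H^(-1) * g = [-0.6256, 0.4233].
Step 2: g^T H^(-1) g = sum_i g_i^2 / H_ii
  = (-2.5024)^2/4 + (4.2326)^2/10
  = 1.5655 + 1.7915 = 3.357
Step 3: Objective decrease = 0.5 * g^T H^(-1) g = 1.6785


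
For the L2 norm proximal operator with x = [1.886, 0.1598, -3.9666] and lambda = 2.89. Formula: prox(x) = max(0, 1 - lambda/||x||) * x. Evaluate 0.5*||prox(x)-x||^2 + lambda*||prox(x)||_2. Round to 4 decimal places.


Step 1: Compute ||x||.
||x|| = 4.395
Step 2: Compute scaling factor.
scale = max(0, 1 - 2.89/4.395) = 0.3424
Step 3: prox(x) = [0.6458, 0.0547, -1.3583]
||prox(x)|| = 1.505
Step 4: Proximal objective.
0.5*||prox-x||^2 = 4.1761
lambda*||prox|| = 4.3495
Total = 8.5256


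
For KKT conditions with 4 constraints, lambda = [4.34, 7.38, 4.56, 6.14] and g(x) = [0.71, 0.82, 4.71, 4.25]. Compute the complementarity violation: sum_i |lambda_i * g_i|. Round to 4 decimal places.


KKT complementary slackness check:
lambda_1 * g_1 = 4.34 * 0.71 = 3.0814
lambda_2 * g_2 = 7.38 * 0.82 = 6.0516
lambda_3 * g_3 = 4.56 * 4.71 = 21.4776
lambda_4 * g_4 = 6.14 * 4.25 = 26.095
Total violation = 3.0814 + 6.0516 + 21.4776 + 26.095 = 56.7056


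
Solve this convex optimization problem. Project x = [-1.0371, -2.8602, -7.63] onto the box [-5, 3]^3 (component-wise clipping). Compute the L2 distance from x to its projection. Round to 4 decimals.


Project each component onto [-5, 3].
clip(-1.0371) = -1.0371, clip(-2.8602) = -2.8602, clip(-7.63) = -5.0
Projection = [-1.0371, -2.8602, -5.0]
Squared diffs: [0.0, 0.0, 6.9169]
Distance = sqrt(6.9169) = 2.63


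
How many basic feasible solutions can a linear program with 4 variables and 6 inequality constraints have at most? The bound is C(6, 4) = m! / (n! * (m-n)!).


Each vertex corresponds to some choice of n active constraints out of m, so the number of vertices is at most C(m, n) = m! / (n!(m-n)!).
m = 6, n = 4
Numerator: 6 * 5 * 4 * 3
Denominator: 4! = 24
C(6, 4) = 15


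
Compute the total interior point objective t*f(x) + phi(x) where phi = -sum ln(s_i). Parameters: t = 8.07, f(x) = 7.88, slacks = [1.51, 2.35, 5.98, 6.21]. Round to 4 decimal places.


Step 1: Compute log-barrier.
ln values: [0.4121, 0.8544, 1.7884, 1.8262]
phi = -(0.4121 + 0.8544 + 1.7884 + 1.8262) = -4.8811
Step 2: Compute augmented objective.
t*f(x) = 8.07*7.88 = 63.5916
Total = 63.5916 - 4.8811 = 58.7105


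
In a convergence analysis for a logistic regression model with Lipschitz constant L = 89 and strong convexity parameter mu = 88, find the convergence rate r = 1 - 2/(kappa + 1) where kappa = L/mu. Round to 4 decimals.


Step 1: Compute the condition number.
kappa = L/mu = 89/88 = 1.0114
Step 2: Compute the convergence rate.
r = 1 - 2/(kappa + 1) = 1 - 2*mu/(L + mu) = (L - mu)/(L + mu) = 1/177 = 0.0056


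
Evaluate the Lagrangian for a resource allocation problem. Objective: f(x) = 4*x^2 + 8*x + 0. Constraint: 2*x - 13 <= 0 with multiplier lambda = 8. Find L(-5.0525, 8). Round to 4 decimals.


Step 1: Evaluate f(x).
f(-5.0525) = 4*(-5.0525)^2 + 8*(-5.0525) + 0 = 61.691
Step 2: Evaluate g(x).
g(-5.0525) = 2*-5.0525 - 13 = -23.105
Step 3: Compute Lagrangian.
L = 61.691 + 8*-23.105 = -123.149


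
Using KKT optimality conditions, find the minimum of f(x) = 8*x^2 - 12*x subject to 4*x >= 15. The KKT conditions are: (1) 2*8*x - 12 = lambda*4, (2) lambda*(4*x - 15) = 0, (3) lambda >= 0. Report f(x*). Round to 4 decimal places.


Step 1: Try lambda = 0 (constraint inactive).
x_unc = 12/(2*8) = 0.75
Check: 4*0.75 = 3.0 < 15 -- violated!
Step 2: Constraint must be active: 4*x = 15
x* = 15/4 = 3.75
lambda = (2*8*3.75 - 12)/4 = 12.0
Step 3: Compute optimal value.
f(x*) = 8*3.75^2 - 12*3.75 = 67.5


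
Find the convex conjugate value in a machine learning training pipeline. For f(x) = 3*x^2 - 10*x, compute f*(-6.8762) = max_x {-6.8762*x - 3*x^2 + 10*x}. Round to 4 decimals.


f*(y) = sup_x {y*x - a*x^2 - b*x} = sup_x {(y-b)*x - a*x^2}
FOC: (y - b) - 2a*x = 0 => x* = (y - b)/(2a)
x* = (-6.8762 + 10)/(2*3) = 0.5206
f*(-6.8762) = (y-b)^2/(4a) = (-6.8762 + 10)^2/(4*3)
= 9.7581/12 = 0.8132


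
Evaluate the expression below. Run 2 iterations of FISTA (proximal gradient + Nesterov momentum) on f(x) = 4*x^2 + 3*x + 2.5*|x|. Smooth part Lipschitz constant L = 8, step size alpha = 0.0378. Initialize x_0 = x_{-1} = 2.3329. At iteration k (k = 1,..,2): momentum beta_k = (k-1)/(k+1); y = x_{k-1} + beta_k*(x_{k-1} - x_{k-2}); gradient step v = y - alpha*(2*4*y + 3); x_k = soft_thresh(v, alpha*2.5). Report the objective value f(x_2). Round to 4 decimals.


FISTA on f(x) = 4*x^2 + 3*x + 2.5*|x|
L = 8, alpha = 0.0378
Iteration 1: beta = 0.0, y = 2.3329 + 0.0*(2.3329 - 2.3329) = 2.3329
  grad(y) = 21.6632, v = y - alpha*grad = 1.514
  prox(v) = soft_thresh(1.514, 0.0945) = 1.4195
Iteration 2: beta = 0.3333, y = 1.4195 + 0.3333*(1.4195 - 2.3329) = 1.1151
  grad(y) = 11.9206, v = y - alpha*grad = 0.6645
  prox(v) = soft_thresh(0.6645, 0.0945) = 0.57
f(x_2) = 4*0.57^2 + 3*0.57 + 2.5*|0.57| = 4.4344


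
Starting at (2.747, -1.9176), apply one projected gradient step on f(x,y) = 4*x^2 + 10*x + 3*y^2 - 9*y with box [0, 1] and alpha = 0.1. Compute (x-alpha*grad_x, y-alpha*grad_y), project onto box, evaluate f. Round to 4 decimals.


Step 1: Compute gradient at (2.747, -1.9176).
grad_x = 2*4*2.747 + 10 = 31.976
grad_y = 2*3*-1.9176 - 9 = -20.5056
Step 2: Gradient step.
x_raw = 2.747 - 0.1*31.976 = -0.4506
y_raw = -1.9176 - 0.1*-20.5056 = 0.133
Step 3: Project onto [0, 1].
x_proj = clip(-0.4506) = 0.0
y_proj = clip(0.133) = 0.133
Step 4: Evaluate f.
f(0.0, 0.133) = -1.1436


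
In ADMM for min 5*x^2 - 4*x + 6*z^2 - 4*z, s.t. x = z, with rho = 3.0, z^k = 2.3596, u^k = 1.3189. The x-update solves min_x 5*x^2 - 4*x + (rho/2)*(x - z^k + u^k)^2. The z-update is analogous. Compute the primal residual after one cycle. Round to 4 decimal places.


ADMM iteration with rho = 3.0, z^k = 2.3596, u^k = 1.3189
Step 1: x-update.
Minimize 5*x^2 - 4*x + (3.0/2)*(x - 2.3596 + 1.3189)^2
FOC: (2*5 + 3.0)*x = 4 + 3.0*(2.3596 - 1.3189)
x^{k+1} = 0.5479
Step 2: z-update.
Minimize 6*z^2 - 4*z + (3.0/2)*(0.5479 - z + 1.3189)^2
FOC: (2*6 + 3.0)*z = 4 + 3.0*(0.5479 + 1.3189)
z^{k+1} = 0.64
Step 3: u-update.
u^{k+1} = 1.3189 + 0.5479 - 0.64 = 1.2267
Step 4: Primal residual = |0.5479 - 0.64| = 0.0922


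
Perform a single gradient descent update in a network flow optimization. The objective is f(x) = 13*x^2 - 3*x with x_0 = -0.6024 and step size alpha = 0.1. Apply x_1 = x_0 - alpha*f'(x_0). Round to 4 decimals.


We compute the gradient at x_0 and apply the update.
f'(x) = 26*x - 3
f'(-0.6024) = 26*-0.6024 - 3 = -18.6624
x_1 = -0.6024 - 0.1*-18.6624 = 1.2638


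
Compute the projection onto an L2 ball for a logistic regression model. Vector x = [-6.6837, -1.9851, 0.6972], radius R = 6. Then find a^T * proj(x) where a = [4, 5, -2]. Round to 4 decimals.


Step 1: Compute ||x|| (intermediates to 6 decimals).
||x|| = sqrt((-6.6837)^2 + (-1.9851)^2 + 0.6972^2) = 7.007036
Step 2: Project.
Since ||x|| > R, scale = R/||x|| = 6/7.007036 = 0.856282, proj(x) = scale * x
proj(x) = [-5.723132, -1.699805, 0.597]
Step 3: Dot product.
a^T * proj(x) = 4*(-5.723132) + 5*(-1.699805) - 2*0.597 = -32.5856


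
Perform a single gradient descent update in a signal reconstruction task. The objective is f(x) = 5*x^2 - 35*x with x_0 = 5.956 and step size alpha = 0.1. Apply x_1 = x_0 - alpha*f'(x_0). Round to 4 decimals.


We compute the gradient at x_0 and apply the update.
f'(x) = 10*x - 35
f'(5.956) = 10*5.956 - 35 = 24.56
x_1 = 5.956 - 0.1*24.56 = 3.5


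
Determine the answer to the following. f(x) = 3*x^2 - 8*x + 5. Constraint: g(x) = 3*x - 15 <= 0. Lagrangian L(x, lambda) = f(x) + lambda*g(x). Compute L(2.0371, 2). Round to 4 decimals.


Step 1: Evaluate f(x).
f(2.0371) = 3*2.0371^2 - 8*2.0371 + 5 = 1.1525
Step 2: Evaluate g(x).
g(2.0371) = 3*2.0371 - 15 = -8.8887
Step 3: Compute Lagrangian.
L = 1.1525 + 2*-8.8887 = -16.6249


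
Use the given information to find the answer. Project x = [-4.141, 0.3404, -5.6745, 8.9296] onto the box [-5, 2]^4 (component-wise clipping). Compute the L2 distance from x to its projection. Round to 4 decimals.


Project each component onto [-5, 2].
clip(-4.141) = -4.141, clip(0.3404) = 0.3404, clip(-5.6745) = -5.0, clip(8.9296) = 2.0
Projection = [-4.141, 0.3404, -5.0, 2.0]
Squared diffs: [0.0, 0.0, 0.455, 48.0194]
Distance = sqrt(48.4744) = 6.9623


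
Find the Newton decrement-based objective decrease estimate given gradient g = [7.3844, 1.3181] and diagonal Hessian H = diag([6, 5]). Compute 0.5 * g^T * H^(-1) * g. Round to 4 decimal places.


Step 1: H is diagonal, so H^(-1) * g = [1.2307, 0.2636].
Step 2: g^T H^(-1) g = sum_i g_i^2 / H_ii
  = (7.3844)^2/6 + (1.3181)^2/5
  = 9.0882 + 0.3475 = 9.4357
Step 3: Objective decrease = 0.5 * g^T H^(-1) g = 4.7179


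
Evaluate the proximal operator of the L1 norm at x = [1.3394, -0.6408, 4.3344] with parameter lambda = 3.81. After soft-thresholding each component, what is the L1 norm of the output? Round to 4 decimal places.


Soft-thresholding with lambda = 3.81:
prox(1.3394) = sign(1.3394)*max(|1.3394| - 3.81, 0) = 0.0
prox(-0.6408) = sign(-0.6408)*max(|-0.6408| - 3.81, 0) = 0.0
prox(4.3344) = sign(4.3344)*max(|4.3344| - 3.81, 0) = 0.5244
prox(x) = [0.0, 0.0, 0.5244]
||prox(x)||_1 = 0.0 + 0.0 + 0.5244 = 0.5244


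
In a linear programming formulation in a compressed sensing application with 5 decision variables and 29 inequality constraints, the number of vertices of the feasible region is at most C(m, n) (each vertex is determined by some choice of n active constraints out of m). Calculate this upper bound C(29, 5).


Each vertex corresponds to some choice of n active constraints out of m, so the number of vertices is at most C(m, n) = m! / (n!(m-n)!).
m = 29, n = 5
Numerator: 29 * 28 * 27 * 26 * 25
Denominator: 5! = 120
C(29, 5) = 118755


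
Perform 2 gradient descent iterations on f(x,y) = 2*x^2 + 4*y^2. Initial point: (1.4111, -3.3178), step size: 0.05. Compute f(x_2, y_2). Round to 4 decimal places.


Gradient descent on f(x,y) = 2*x^2 + 4*y^2.
Starting point: (1.4111, -3.3178), alpha = 0.05
Step 1: grad_x = 2*2*1.4111 = 5.6444, grad_y = 2*4*-3.3178 = -26.5424
  x_1 = 1.4111 - 0.05*5.6444 = 1.1289
  y_1 = -3.3178 - 0.05*-26.5424 = -1.9907
Step 2: grad_x = 2*2*1.1289 = 4.5155, grad_y = 2*4*-1.9907 = -15.9254
  x_2 = 1.1289 - 0.05*4.5155 = 0.9031
  y_2 = -1.9907 - 0.05*-15.9254 = -1.1944
f(0.9031, -1.1944) = 2*0.9031^2 + 4*(-1.1944)^2 = 7.3376


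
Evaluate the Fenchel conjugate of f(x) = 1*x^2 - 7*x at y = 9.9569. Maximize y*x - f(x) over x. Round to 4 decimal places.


f*(y) = sup_x {y*x - a*x^2 - b*x} = sup_x {(y-b)*x - a*x^2}
FOC: (y - b) - 2a*x = 0 => x* = (y - b)/(2a)
x* = (9.9569 + 7)/(2*1) = 8.4785
f*(9.9569) = (y-b)^2/(4a) = (9.9569 + 7)^2/(4*1)
= 287.5365/4 = 71.8841


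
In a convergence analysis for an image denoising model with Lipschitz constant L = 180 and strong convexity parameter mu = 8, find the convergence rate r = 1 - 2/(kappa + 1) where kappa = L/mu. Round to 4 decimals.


Step 1: Compute the condition number.
kappa = L/mu = 180/8 = 22.5
Step 2: Compute the convergence rate.
r = 1 - 2/(kappa + 1) = 1 - 2*mu/(L + mu) = (L - mu)/(L + mu) = 172/188 = 0.9149
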